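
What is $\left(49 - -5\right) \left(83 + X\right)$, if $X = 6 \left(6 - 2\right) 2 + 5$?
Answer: $7344$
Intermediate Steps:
$X = 53$ ($X = 6 \cdot 4 \cdot 2 + 5 = 24 \cdot 2 + 5 = 48 + 5 = 53$)
$\left(49 - -5\right) \left(83 + X\right) = \left(49 - -5\right) \left(83 + 53\right) = \left(49 + 5\right) 136 = 54 \cdot 136 = 7344$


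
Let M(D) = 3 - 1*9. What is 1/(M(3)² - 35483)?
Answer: -1/35447 ≈ -2.8211e-5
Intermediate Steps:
M(D) = -6 (M(D) = 3 - 9 = -6)
1/(M(3)² - 35483) = 1/((-6)² - 35483) = 1/(36 - 35483) = 1/(-35447) = -1/35447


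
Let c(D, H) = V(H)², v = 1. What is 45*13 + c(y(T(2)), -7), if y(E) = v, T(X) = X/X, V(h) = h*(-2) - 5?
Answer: 666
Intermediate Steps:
V(h) = -5 - 2*h (V(h) = -2*h - 5 = -5 - 2*h)
T(X) = 1
y(E) = 1
c(D, H) = (-5 - 2*H)²
45*13 + c(y(T(2)), -7) = 45*13 + (5 + 2*(-7))² = 585 + (5 - 14)² = 585 + (-9)² = 585 + 81 = 666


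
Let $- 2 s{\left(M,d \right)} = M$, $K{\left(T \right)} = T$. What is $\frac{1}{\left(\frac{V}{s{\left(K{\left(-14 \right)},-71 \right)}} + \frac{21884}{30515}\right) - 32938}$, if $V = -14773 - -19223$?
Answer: $- \frac{213605}{6899776552} \approx -3.0958 \cdot 10^{-5}$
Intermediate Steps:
$V = 4450$ ($V = -14773 + 19223 = 4450$)
$s{\left(M,d \right)} = - \frac{M}{2}$
$\frac{1}{\left(\frac{V}{s{\left(K{\left(-14 \right)},-71 \right)}} + \frac{21884}{30515}\right) - 32938} = \frac{1}{\left(\frac{4450}{\left(- \frac{1}{2}\right) \left(-14\right)} + \frac{21884}{30515}\right) - 32938} = \frac{1}{\left(\frac{4450}{7} + 21884 \cdot \frac{1}{30515}\right) - 32938} = \frac{1}{\left(4450 \cdot \frac{1}{7} + \frac{21884}{30515}\right) - 32938} = \frac{1}{\left(\frac{4450}{7} + \frac{21884}{30515}\right) - 32938} = \frac{1}{\frac{135944938}{213605} - 32938} = \frac{1}{- \frac{6899776552}{213605}} = - \frac{213605}{6899776552}$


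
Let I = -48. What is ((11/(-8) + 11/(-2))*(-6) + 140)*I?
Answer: -8700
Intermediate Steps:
((11/(-8) + 11/(-2))*(-6) + 140)*I = ((11/(-8) + 11/(-2))*(-6) + 140)*(-48) = ((11*(-1/8) + 11*(-1/2))*(-6) + 140)*(-48) = ((-11/8 - 11/2)*(-6) + 140)*(-48) = (-55/8*(-6) + 140)*(-48) = (165/4 + 140)*(-48) = (725/4)*(-48) = -8700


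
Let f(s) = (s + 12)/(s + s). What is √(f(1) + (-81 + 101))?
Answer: √106/2 ≈ 5.1478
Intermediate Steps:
f(s) = (12 + s)/(2*s) (f(s) = (12 + s)/((2*s)) = (12 + s)*(1/(2*s)) = (12 + s)/(2*s))
√(f(1) + (-81 + 101)) = √((½)*(12 + 1)/1 + (-81 + 101)) = √((½)*1*13 + 20) = √(13/2 + 20) = √(53/2) = √106/2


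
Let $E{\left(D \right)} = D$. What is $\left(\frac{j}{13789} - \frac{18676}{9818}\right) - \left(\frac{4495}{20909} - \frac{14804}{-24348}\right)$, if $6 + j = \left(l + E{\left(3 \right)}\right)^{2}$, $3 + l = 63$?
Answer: $- \frac{724210607771111}{297073812764127} \approx -2.4378$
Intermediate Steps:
$l = 60$ ($l = -3 + 63 = 60$)
$j = 3963$ ($j = -6 + \left(60 + 3\right)^{2} = -6 + 63^{2} = -6 + 3969 = 3963$)
$\left(\frac{j}{13789} - \frac{18676}{9818}\right) - \left(\frac{4495}{20909} - \frac{14804}{-24348}\right) = \left(\frac{3963}{13789} - \frac{18676}{9818}\right) - \left(\frac{4495}{20909} - \frac{14804}{-24348}\right) = \left(3963 \cdot \frac{1}{13789} - \frac{9338}{4909}\right) - \left(4495 \cdot \frac{1}{20909} - - \frac{3701}{6087}\right) = \left(\frac{3963}{13789} - \frac{9338}{4909}\right) - \left(\frac{155}{721} + \frac{3701}{6087}\right) = - \frac{109307315}{67690201} - \frac{3611906}{4388727} = - \frac{724210607771111}{297073812764127}$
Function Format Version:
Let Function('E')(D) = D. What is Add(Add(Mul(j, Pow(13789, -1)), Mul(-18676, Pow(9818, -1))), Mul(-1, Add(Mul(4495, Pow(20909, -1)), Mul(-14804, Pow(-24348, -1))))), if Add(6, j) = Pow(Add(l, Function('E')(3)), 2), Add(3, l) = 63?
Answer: Rational(-724210607771111, 297073812764127) ≈ -2.4378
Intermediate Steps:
l = 60 (l = Add(-3, 63) = 60)
j = 3963 (j = Add(-6, Pow(Add(60, 3), 2)) = Add(-6, Pow(63, 2)) = Add(-6, 3969) = 3963)
Add(Add(Mul(j, Pow(13789, -1)), Mul(-18676, Pow(9818, -1))), Mul(-1, Add(Mul(4495, Pow(20909, -1)), Mul(-14804, Pow(-24348, -1))))) = Add(Add(Mul(3963, Pow(13789, -1)), Mul(-18676, Pow(9818, -1))), Mul(-1, Add(Mul(4495, Pow(20909, -1)), Mul(-14804, Pow(-24348, -1))))) = Add(Add(Mul(3963, Rational(1, 13789)), Mul(-18676, Rational(1, 9818))), Mul(-1, Add(Mul(4495, Rational(1, 20909)), Mul(-14804, Rational(-1, 24348))))) = Add(Add(Rational(3963, 13789), Rational(-9338, 4909)), Mul(-1, Add(Rational(155, 721), Rational(3701, 6087)))) = Add(Rational(-109307315, 67690201), Mul(-1, Rational(3611906, 4388727))) = Add(Rational(-109307315, 67690201), Rational(-3611906, 4388727)) = Rational(-724210607771111, 297073812764127)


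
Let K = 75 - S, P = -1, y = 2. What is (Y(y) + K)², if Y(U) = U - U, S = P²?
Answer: 5476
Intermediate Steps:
S = 1 (S = (-1)² = 1)
K = 74 (K = 75 - 1*1 = 75 - 1 = 74)
Y(U) = 0
(Y(y) + K)² = (0 + 74)² = 74² = 5476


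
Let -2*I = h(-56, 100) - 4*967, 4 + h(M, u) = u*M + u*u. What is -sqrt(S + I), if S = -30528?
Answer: -2*I*sqrt(7698) ≈ -175.48*I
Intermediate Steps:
h(M, u) = -4 + u**2 + M*u (h(M, u) = -4 + (u*M + u*u) = -4 + (M*u + u**2) = -4 + (u**2 + M*u) = -4 + u**2 + M*u)
I = -264 (I = -((-4 + 100**2 - 56*100) - 4*967)/2 = -((-4 + 10000 - 5600) - 3868)/2 = -(4396 - 3868)/2 = -1/2*528 = -264)
-sqrt(S + I) = -sqrt(-30528 - 264) = -sqrt(-30792) = -2*I*sqrt(7698)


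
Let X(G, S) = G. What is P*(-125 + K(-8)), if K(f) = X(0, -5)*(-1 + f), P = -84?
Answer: 10500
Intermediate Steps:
K(f) = 0 (K(f) = 0*(-1 + f) = 0)
P*(-125 + K(-8)) = -84*(-125 + 0) = -84*(-125) = 10500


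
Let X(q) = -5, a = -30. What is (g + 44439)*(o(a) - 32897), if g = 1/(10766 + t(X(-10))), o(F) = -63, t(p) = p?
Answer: -15761738316800/10761 ≈ -1.4647e+9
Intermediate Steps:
g = 1/10761 (g = 1/(10766 - 5) = 1/10761 ≈ 9.2928e-5)
(g + 44439)*(o(a) - 32897) = (1/10761 + 44439)*(-63 - 32897) = (478208080/10761)*(-32960) = -15761738316800/10761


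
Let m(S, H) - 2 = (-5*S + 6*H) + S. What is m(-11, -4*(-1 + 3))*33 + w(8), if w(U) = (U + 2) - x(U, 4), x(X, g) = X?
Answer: -64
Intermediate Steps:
w(U) = 2 (w(U) = (U + 2) - U = (2 + U) - U = 2)
m(S, H) = 2 - 4*S + 6*H (m(S, H) = 2 + ((-5*S + 6*H) + S) = 2 + (-4*S + 6*H) = 2 - 4*S + 6*H)
m(-11, -4*(-1 + 3))*33 + w(8) = (2 - 4*(-11) + 6*(-4*(-1 + 3)))*33 + 2 = (2 + 44 + 6*(-4*2))*33 + 2 = (2 + 44 + 6*(-8))*33 + 2 = (2 + 44 - 48)*33 + 2 = -2*33 + 2 = -66 + 2 = -64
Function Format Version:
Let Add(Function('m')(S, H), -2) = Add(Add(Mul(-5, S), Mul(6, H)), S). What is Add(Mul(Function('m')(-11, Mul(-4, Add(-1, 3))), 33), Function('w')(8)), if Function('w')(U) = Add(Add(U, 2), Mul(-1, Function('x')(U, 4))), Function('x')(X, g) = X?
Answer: -64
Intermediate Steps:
Function('w')(U) = 2 (Function('w')(U) = Add(Add(U, 2), Mul(-1, U)) = Add(Add(2, U), Mul(-1, U)) = 2)
Function('m')(S, H) = Add(2, Mul(-4, S), Mul(6, H)) (Function('m')(S, H) = Add(2, Add(Add(Mul(-5, S), Mul(6, H)), S)) = Add(2, Add(Mul(-4, S), Mul(6, H))) = Add(2, Mul(-4, S), Mul(6, H)))
Add(Mul(Function('m')(-11, Mul(-4, Add(-1, 3))), 33), Function('w')(8)) = Add(Mul(Add(2, Mul(-4, -11), Mul(6, Mul(-4, Add(-1, 3)))), 33), 2) = Add(Mul(Add(2, 44, Mul(6, Mul(-4, 2))), 33), 2) = Add(Mul(Add(2, 44, Mul(6, -8)), 33), 2) = Add(Mul(Add(2, 44, -48), 33), 2) = Add(Mul(-2, 33), 2) = Add(-66, 2) = -64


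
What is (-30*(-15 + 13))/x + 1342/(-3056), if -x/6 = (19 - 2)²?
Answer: -209199/441592 ≈ -0.47374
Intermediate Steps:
x = -1734 (x = -6*(19 - 2)² = -6*17² = -6*289 = -1734)
(-30*(-15 + 13))/x + 1342/(-3056) = -30*(-15 + 13)/(-1734) + 1342/(-3056) = -30*(-2)*(-1/1734) + 1342*(-1/3056) = 60*(-1/1734) - 671/1528 = -10/289 - 671/1528 = -209199/441592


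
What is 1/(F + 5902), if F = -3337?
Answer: 1/2565 ≈ 0.00038986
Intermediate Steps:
1/(F + 5902) = 1/(-3337 + 5902) = 1/2565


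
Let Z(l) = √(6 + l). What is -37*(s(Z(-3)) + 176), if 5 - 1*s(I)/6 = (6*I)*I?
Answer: -3626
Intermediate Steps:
s(I) = 30 - 36*I² (s(I) = 30 - 6*6*I*I = 30 - 36*I²)
-37*(s(Z(-3)) + 176) = -37*((30 - 36*(√(6 - 3))²) + 176) = -37*((30 - 36*(√3)²) + 176) = -37*((30 - 36*3) + 176) = -37*((30 - 108) + 176) = -37*(-78 + 176) = -37*98 = -3626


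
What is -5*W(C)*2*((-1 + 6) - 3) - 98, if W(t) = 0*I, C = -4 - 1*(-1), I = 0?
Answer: -98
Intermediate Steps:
C = -3 (C = -4 + 1 = -3)
W(t) = 0 (W(t) = 0*0 = 0)
-5*W(C)*2*((-1 + 6) - 3) - 98 = -5*0*2*((-1 + 6) - 3) - 98 = -0*(5 - 3) - 98 = -0*2 - 98 = -5*0 - 98 = 0 - 98 = -98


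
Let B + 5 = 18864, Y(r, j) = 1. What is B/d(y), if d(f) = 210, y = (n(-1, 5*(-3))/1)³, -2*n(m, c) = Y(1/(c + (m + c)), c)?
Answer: 18859/210 ≈ 89.805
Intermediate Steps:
n(m, c) = -½ (n(m, c) = -½*1 = -½)
B = 18859 (B = -5 + 18864 = 18859)
y = -⅛ (y = (-½/1)³ = (-½*1)³ = (-½)³ = -⅛ ≈ -0.12500)
B/d(y) = 18859/210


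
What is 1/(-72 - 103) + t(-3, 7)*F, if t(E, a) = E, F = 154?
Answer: -80851/175 ≈ -462.01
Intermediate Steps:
1/(-72 - 103) + t(-3, 7)*F = 1/(-72 - 103) - 3*154 = 1/(-175) - 462 = -1/175 - 462 = -80851/175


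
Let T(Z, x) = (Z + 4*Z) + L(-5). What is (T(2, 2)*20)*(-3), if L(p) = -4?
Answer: -360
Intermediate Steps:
T(Z, x) = -4 + 5*Z (T(Z, x) = (Z + 4*Z) - 4 = 5*Z - 4 = -4 + 5*Z)
(T(2, 2)*20)*(-3) = ((-4 + 5*2)*20)*(-3) = ((-4 + 10)*20)*(-3) = (6*20)*(-3) = 120*(-3) = -360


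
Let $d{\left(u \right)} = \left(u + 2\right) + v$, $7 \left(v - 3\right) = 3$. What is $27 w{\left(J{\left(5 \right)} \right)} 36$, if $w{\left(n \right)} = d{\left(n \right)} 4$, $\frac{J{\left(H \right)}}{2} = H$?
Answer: $\frac{419904}{7} \approx 59986.0$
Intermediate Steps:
$v = \frac{24}{7}$ ($v = 3 + \frac{1}{7} \cdot 3 = 3 + \frac{3}{7} = \frac{24}{7} \approx 3.4286$)
$J{\left(H \right)} = 2 H$
$d{\left(u \right)} = \frac{38}{7} + u$ ($d{\left(u \right)} = \left(u + 2\right) + \frac{24}{7} = \left(2 + u\right) + \frac{24}{7} = \frac{38}{7} + u$)
$w{\left(n \right)} = \frac{152}{7} + 4 n$ ($w{\left(n \right)} = \left(\frac{38}{7} + n\right) 4 = \frac{152}{7} + 4 n$)
$27 w{\left(J{\left(5 \right)} \right)} 36 = 27 \left(\frac{152}{7} + 4 \cdot 2 \cdot 5\right) 36 = 27 \left(\frac{152}{7} + 4 \cdot 10\right) 36 = 27 \left(\frac{152}{7} + 40\right) 36 = 27 \cdot \frac{432}{7} \cdot 36 = \frac{11664}{7} \cdot 36 = \frac{419904}{7}$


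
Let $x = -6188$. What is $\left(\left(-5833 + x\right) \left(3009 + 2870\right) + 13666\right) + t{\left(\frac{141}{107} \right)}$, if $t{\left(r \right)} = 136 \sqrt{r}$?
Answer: $-70657793 + \frac{136 \sqrt{15087}}{107} \approx -7.0658 \cdot 10^{7}$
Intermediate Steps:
$\left(\left(-5833 + x\right) \left(3009 + 2870\right) + 13666\right) + t{\left(\frac{141}{107} \right)} = \left(\left(-5833 - 6188\right) \left(3009 + 2870\right) + 13666\right) + 136 \sqrt{\frac{141}{107}} = \left(\left(-12021\right) 5879 + 13666\right) + 136 \sqrt{141 \cdot \frac{1}{107}} = \left(-70671459 + 13666\right) + 136 \sqrt{\frac{141}{107}} = -70657793 + 136 \frac{\sqrt{15087}}{107} = -70657793 + \frac{136 \sqrt{15087}}{107}$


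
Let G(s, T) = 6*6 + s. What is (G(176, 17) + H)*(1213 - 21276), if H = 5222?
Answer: -109022342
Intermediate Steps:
G(s, T) = 36 + s
(G(176, 17) + H)*(1213 - 21276) = ((36 + 176) + 5222)*(1213 - 21276) = (212 + 5222)*(-20063) = 5434*(-20063) = -109022342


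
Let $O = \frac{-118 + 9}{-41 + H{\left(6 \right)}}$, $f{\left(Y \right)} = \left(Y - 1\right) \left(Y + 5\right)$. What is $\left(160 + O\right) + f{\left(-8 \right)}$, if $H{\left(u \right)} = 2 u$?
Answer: $\frac{5532}{29} \approx 190.76$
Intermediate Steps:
$f{\left(Y \right)} = \left(-1 + Y\right) \left(5 + Y\right)$
$O = \frac{109}{29}$ ($O = \frac{-118 + 9}{-41 + 2 \cdot 6} = - \frac{109}{-41 + 12} = - \frac{109}{-29} = \left(-109\right) \left(- \frac{1}{29}\right) = \frac{109}{29} \approx 3.7586$)
$\left(160 + O\right) + f{\left(-8 \right)} = \left(160 + \frac{109}{29}\right) + \left(-5 + \left(-8\right)^{2} + 4 \left(-8\right)\right) = \frac{4749}{29} - -27 = \frac{4749}{29} + 27 = \frac{5532}{29}$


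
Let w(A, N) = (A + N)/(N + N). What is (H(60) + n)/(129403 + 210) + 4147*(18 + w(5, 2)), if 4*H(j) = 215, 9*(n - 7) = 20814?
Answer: 31847184947/388839 ≈ 81903.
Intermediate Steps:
n = 6959/3 (n = 7 + (1/9)*20814 = 7 + 6938/3 = 6959/3 ≈ 2319.7)
w(A, N) = (A + N)/(2*N) (w(A, N) = (A + N)/((2*N)) = (A + N)*(1/(2*N)) = (A + N)/(2*N))
H(j) = 215/4 (H(j) = (1/4)*215 = 215/4)
(H(60) + n)/(129403 + 210) + 4147*(18 + w(5, 2)) = (215/4 + 6959/3)/(129403 + 210) + 4147*(18 + (1/2)*(5 + 2)/2) = (28481/12)/129613 + 4147*(18 + (1/2)*(1/2)*7) = (28481/12)*(1/129613) + 4147*(18 + 7/4) = 28481/1555356 + 4147*(79/4) = 28481/1555356 + 327613/4 = 31847184947/388839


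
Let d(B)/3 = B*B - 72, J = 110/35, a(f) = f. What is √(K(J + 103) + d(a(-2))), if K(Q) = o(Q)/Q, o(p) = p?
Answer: I*√203 ≈ 14.248*I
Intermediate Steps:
J = 22/7 (J = 110*(1/35) = 22/7 ≈ 3.1429)
d(B) = -216 + 3*B² (d(B) = 3*(B*B - 72) = 3*(B² - 72) = 3*(-72 + B²) = -216 + 3*B²)
K(Q) = 1 (K(Q) = Q/Q = 1)
√(K(J + 103) + d(a(-2))) = √(1 + (-216 + 3*(-2)²)) = √(1 + (-216 + 3*4)) = √(1 + (-216 + 12)) = √(1 - 204) = √(-203) = I*√203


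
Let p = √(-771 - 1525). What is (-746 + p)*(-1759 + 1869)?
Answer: -82060 + 220*I*√574 ≈ -82060.0 + 5270.8*I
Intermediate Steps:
p = 2*I*√574 (p = √(-2296) = 2*I*√574 ≈ 47.917*I)
(-746 + p)*(-1759 + 1869) = (-746 + 2*I*√574)*(-1759 + 1869) = (-746 + 2*I*√574)*110 = -82060 + 220*I*√574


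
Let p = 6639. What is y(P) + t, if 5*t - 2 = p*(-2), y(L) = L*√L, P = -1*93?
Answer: -13276/5 - 93*I*√93 ≈ -2655.2 - 896.86*I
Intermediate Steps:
P = -93
y(L) = L^(3/2)
t = -13276/5 (t = ⅖ + (6639*(-2))/5 = ⅖ + (⅕)*(-13278) = ⅖ - 13278/5 = -13276/5 ≈ -2655.2)
y(P) + t = (-93)^(3/2) - 13276/5 = -93*I*√93 - 13276/5 = -13276/5 - 93*I*√93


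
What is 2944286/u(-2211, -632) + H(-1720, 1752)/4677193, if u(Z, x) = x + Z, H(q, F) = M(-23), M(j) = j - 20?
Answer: -13770993991447/13297259699 ≈ -1035.6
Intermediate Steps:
M(j) = -20 + j
H(q, F) = -43 (H(q, F) = -20 - 23 = -43)
u(Z, x) = Z + x
2944286/u(-2211, -632) + H(-1720, 1752)/4677193 = 2944286/(-2211 - 632) - 43/4677193 = 2944286/(-2843) - 43*1/4677193 = 2944286*(-1/2843) - 43/4677193 = -2944286/2843 - 43/4677193 = -13770993991447/13297259699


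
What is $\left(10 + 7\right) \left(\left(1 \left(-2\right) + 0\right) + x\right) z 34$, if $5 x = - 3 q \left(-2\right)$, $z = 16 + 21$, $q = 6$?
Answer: $\frac{556036}{5} \approx 1.1121 \cdot 10^{5}$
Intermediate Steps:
$z = 37$
$x = \frac{36}{5}$ ($x = \frac{\left(-3\right) 6 \left(-2\right)}{5} = \frac{\left(-3\right) \left(-12\right)}{5} = \frac{1}{5} \cdot 36 = \frac{36}{5} \approx 7.2$)
$\left(10 + 7\right) \left(\left(1 \left(-2\right) + 0\right) + x\right) z 34 = \left(10 + 7\right) \left(\left(1 \left(-2\right) + 0\right) + \frac{36}{5}\right) 37 \cdot 34 = 17 \left(\left(-2 + 0\right) + \frac{36}{5}\right) 37 \cdot 34 = 17 \left(-2 + \frac{36}{5}\right) 37 \cdot 34 = 17 \cdot \frac{26}{5} \cdot 37 \cdot 34 = \frac{442}{5} \cdot 37 \cdot 34 = \frac{16354}{5} \cdot 34 = \frac{556036}{5}$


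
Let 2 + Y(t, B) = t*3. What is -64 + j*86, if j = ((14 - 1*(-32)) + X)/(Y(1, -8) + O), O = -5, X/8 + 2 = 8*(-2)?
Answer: 2043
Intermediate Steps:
Y(t, B) = -2 + 3*t (Y(t, B) = -2 + t*3 = -2 + 3*t)
X = -144 (X = -16 + 8*(8*(-2)) = -16 + 8*(-16) = -16 - 128 = -144)
j = 49/2 (j = ((14 - 1*(-32)) - 144)/((-2 + 3*1) - 5) = ((14 + 32) - 144)/((-2 + 3) - 5) = (46 - 144)/(1 - 5) = -98/(-4) = -98*(-1/4) = 49/2 ≈ 24.500)
-64 + j*86 = -64 + (49/2)*86 = -64 + 2107 = 2043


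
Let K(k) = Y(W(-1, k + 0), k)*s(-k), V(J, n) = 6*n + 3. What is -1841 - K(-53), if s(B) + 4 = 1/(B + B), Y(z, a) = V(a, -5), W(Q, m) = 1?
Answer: -206567/106 ≈ -1948.7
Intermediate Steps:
V(J, n) = 3 + 6*n
Y(z, a) = -27 (Y(z, a) = 3 + 6*(-5) = 3 - 30 = -27)
s(B) = -4 + 1/(2*B) (s(B) = -4 + 1/(B + B) = -4 + 1/(2*B))
K(k) = 108 + 27/(2*k) (K(k) = -27*(-4 + 1/(2*((-k)))) = -27*(-4 + (-1/k)/2) = -27*(-4 - 1/(2*k)) = 108 + 27/(2*k))
-1841 - K(-53) = -1841 - (108 + (27/2)/(-53)) = -1841 - (108 + (27/2)*(-1/53)) = -1841 - (108 - 27/106) = -1841 - 1*11421/106 = -1841 - 11421/106 = -206567/106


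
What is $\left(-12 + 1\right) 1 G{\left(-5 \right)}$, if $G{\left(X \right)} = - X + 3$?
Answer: $-88$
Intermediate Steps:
$G{\left(X \right)} = 3 - X$
$\left(-12 + 1\right) 1 G{\left(-5 \right)} = \left(-12 + 1\right) 1 \left(3 - -5\right) = - 11 \cdot 1 \left(3 + 5\right) = - 11 \cdot 1 \cdot 8 = \left(-11\right) 8 = -88$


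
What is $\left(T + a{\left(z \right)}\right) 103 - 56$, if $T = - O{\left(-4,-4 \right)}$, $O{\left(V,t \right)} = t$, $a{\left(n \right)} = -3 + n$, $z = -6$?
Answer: $-571$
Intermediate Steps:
$T = 4$ ($T = \left(-1\right) \left(-4\right) = 4$)
$\left(T + a{\left(z \right)}\right) 103 - 56 = \left(4 - 9\right) 103 - 56 = \left(-5\right) 103 - 56 = -515 - 56 = -571$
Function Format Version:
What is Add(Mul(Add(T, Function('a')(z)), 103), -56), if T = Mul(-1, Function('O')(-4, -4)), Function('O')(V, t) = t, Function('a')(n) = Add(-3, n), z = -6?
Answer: -571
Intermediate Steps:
T = 4 (T = Mul(-1, -4) = 4)
Add(Mul(Add(T, Function('a')(z)), 103), -56) = Add(Mul(Add(4, Add(-3, -6)), 103), -56) = Add(Mul(Add(4, -9), 103), -56) = Add(Mul(-5, 103), -56) = Add(-515, -56) = -571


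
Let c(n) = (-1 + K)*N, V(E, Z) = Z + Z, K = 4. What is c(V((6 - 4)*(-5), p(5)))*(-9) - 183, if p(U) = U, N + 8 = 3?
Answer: -48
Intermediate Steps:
N = -5 (N = -8 + 3 = -5)
V(E, Z) = 2*Z
c(n) = -15 (c(n) = (-1 + 4)*(-5) = 3*(-5) = -15)
c(V((6 - 4)*(-5), p(5)))*(-9) - 183 = -15*(-9) - 183 = 135 - 183 = -48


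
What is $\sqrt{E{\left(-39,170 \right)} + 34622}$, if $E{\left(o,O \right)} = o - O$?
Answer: $\sqrt{34413} \approx 185.51$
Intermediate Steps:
$\sqrt{E{\left(-39,170 \right)} + 34622} = \sqrt{\left(-39 - 170\right) + 34622} = \sqrt{-209 + 34622} = \sqrt{34413}$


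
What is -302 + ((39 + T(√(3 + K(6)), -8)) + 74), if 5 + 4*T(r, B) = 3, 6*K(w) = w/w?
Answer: -379/2 ≈ -189.50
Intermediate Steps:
K(w) = ⅙ (K(w) = (w/w)/6 = (⅙)*1 = ⅙)
T(r, B) = -½ (T(r, B) = -5/4 + (¼)*3 = -5/4 + ¾ = -½)
-302 + ((39 + T(√(3 + K(6)), -8)) + 74) = -302 + ((39 - ½) + 74) = -302 + (77/2 + 74) = -302 + 225/2 = -379/2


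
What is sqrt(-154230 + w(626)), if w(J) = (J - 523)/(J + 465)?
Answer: I*sqrt(183576926257)/1091 ≈ 392.72*I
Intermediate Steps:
w(J) = (-523 + J)/(465 + J)
sqrt(-154230 + w(626)) = sqrt(-154230 + (-523 + 626)/(465 + 626)) = sqrt(-154230 + 103/1091) = sqrt(-168264827/1091) = I*sqrt(183576926257)/1091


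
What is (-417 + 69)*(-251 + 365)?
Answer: -39672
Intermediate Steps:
(-417 + 69)*(-251 + 365) = -348*114 = -39672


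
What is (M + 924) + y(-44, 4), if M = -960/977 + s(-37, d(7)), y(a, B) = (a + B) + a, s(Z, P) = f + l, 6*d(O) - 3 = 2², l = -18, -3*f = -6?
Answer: 804088/977 ≈ 823.02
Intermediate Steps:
f = 2 (f = -⅓*(-6) = 2)
d(O) = 7/6 (d(O) = ½ + (⅙)*2² = ½ + (⅙)*4 = ½ + ⅔ = 7/6)
s(Z, P) = -16 (s(Z, P) = 2 - 18 = -16)
y(a, B) = B + 2*a (y(a, B) = (B + a) + a = B + 2*a)
M = -16592/977 (M = -960/977 - 16 = -16592/977 ≈ -16.983)
(M + 924) + y(-44, 4) = (-16592/977 + 924) + (4 + 2*(-44)) = 886156/977 + (4 - 88) = 886156/977 - 84 = 804088/977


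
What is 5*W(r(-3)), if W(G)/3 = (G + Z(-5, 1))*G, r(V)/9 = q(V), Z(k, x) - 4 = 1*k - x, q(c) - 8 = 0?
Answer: 75600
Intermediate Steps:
q(c) = 8 (q(c) = 8 + 0 = 8)
Z(k, x) = 4 + k - x (Z(k, x) = 4 + (1*k - x) = 4 + (k - x) = 4 + k - x)
r(V) = 72 (r(V) = 9*8 = 72)
W(G) = 3*G*(-2 + G) (W(G) = 3*((G + (4 - 5 - 1*1))*G) = 3*((G + (4 - 5 - 1))*G) = 3*((G - 2)*G) = 3*((-2 + G)*G) = 3*(G*(-2 + G)) = 3*G*(-2 + G))
5*W(r(-3)) = 5*(3*72*(-2 + 72)) = 5*(3*72*70) = 5*15120 = 75600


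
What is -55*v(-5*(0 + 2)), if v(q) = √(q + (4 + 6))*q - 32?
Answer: 1760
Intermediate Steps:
v(q) = -32 + q*√(10 + q) (v(q) = √(q + 10)*q - 32 = √(10 + q)*q - 32 = q*√(10 + q) - 32 = -32 + q*√(10 + q))
-55*v(-5*(0 + 2)) = -55*(-32 + (-5*(0 + 2))*√(10 - 5*(0 + 2))) = -55*(-32 + (-5*2)*√(10 - 5*2)) = -55*(-32 - 10*√(10 - 10)) = -55*(-32 - 10*√0) = -55*(-32 - 10*0) = -55*(-32 + 0) = -55*(-32) = -1*(-1760) = 1760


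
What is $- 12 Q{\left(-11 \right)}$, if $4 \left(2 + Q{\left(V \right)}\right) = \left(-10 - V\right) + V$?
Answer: $54$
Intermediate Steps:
$Q{\left(V \right)} = - \frac{9}{2}$ ($Q{\left(V \right)} = -2 + \frac{\left(-10 - V\right) + V}{4} = -2 + \frac{1}{4} \left(-10\right) = -2 - \frac{5}{2} = - \frac{9}{2}$)
$- 12 Q{\left(-11 \right)} = \left(-12\right) \left(- \frac{9}{2}\right) = 54$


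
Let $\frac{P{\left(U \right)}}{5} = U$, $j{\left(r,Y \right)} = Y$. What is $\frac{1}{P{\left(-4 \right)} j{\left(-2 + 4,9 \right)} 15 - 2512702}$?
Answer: $- \frac{1}{2515402} \approx -3.9755 \cdot 10^{-7}$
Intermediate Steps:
$P{\left(U \right)} = 5 U$
$\frac{1}{P{\left(-4 \right)} j{\left(-2 + 4,9 \right)} 15 - 2512702} = \frac{1}{5 \left(-4\right) 9 \cdot 15 - 2512702} = \frac{1}{\left(-20\right) 9 \cdot 15 - 2512702} = \frac{1}{\left(-180\right) 15 - 2512702} = \frac{1}{-2700 - 2512702} = \frac{1}{-2515402} = - \frac{1}{2515402}$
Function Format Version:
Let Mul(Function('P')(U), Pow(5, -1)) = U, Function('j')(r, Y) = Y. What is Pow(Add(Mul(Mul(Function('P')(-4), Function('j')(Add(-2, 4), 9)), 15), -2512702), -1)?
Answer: Rational(-1, 2515402) ≈ -3.9755e-7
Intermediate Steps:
Function('P')(U) = Mul(5, U)
Pow(Add(Mul(Mul(Function('P')(-4), Function('j')(Add(-2, 4), 9)), 15), -2512702), -1) = Pow(Add(Mul(Mul(Mul(5, -4), 9), 15), -2512702), -1) = Pow(Add(Mul(Mul(-20, 9), 15), -2512702), -1) = Pow(Add(Mul(-180, 15), -2512702), -1) = Pow(Add(-2700, -2512702), -1) = Pow(-2515402, -1) = Rational(-1, 2515402)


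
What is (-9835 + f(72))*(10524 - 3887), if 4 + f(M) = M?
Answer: -64823579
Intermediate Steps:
f(M) = -4 + M
(-9835 + f(72))*(10524 - 3887) = (-9835 + (-4 + 72))*(10524 - 3887) = (-9835 + 68)*6637 = -9767*6637 = -64823579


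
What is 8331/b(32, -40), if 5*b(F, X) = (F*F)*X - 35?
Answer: -2777/2733 ≈ -1.0161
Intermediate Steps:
b(F, X) = -7 + X*F²/5 (b(F, X) = ((F*F)*X - 35)/5 = (F²*X - 35)/5 = (X*F² - 35)/5 = (-35 + X*F²)/5 = -7 + X*F²/5)
8331/b(32, -40) = 8331/(-7 + (⅕)*(-40)*32²) = 8331/(-7 + (⅕)*(-40)*1024) = 8331/(-7 - 8192) = 8331/(-8199) = 8331*(-1/8199) = -2777/2733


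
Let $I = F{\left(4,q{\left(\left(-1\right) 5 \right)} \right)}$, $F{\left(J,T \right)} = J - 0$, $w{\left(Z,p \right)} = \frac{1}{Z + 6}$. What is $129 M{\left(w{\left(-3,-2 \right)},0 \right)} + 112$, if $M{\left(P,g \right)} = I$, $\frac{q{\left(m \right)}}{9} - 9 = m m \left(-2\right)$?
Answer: $628$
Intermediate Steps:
$q{\left(m \right)} = 81 - 18 m^{2}$ ($q{\left(m \right)} = 81 + 9 m m \left(-2\right) = 81 + 9 m^{2} \left(-2\right) = 81 + 9 \left(- 2 m^{2}\right) = 81 - 18 m^{2}$)
$w{\left(Z,p \right)} = \frac{1}{6 + Z}$
$F{\left(J,T \right)} = J$ ($F{\left(J,T \right)} = J + 0 = J$)
$I = 4$
$M{\left(P,g \right)} = 4$
$129 M{\left(w{\left(-3,-2 \right)},0 \right)} + 112 = 129 \cdot 4 + 112 = 516 + 112 = 628$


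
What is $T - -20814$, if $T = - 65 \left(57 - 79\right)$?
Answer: $22244$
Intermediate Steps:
$T = 1430$ ($T = \left(-65\right) \left(-22\right) = 1430$)
$T - -20814 = 1430 - -20814 = 1430 + 20814 = 22244$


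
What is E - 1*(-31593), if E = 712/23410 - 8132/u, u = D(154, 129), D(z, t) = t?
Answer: 47608553249/1509945 ≈ 31530.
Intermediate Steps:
u = 129
E = -95139136/1509945 (E = 712/23410 - 8132/129 = 712*(1/23410) - 8132*1/129 = 356/11705 - 8132/129 = -95139136/1509945 ≈ -63.008)
E - 1*(-31593) = -95139136/1509945 - 1*(-31593) = -95139136/1509945 + 31593 = 47608553249/1509945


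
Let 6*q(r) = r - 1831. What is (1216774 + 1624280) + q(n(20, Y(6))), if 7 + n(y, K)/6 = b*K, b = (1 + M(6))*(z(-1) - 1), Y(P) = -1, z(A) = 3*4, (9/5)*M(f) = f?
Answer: 17044165/6 ≈ 2.8407e+6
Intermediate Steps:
M(f) = 5*f/9
z(A) = 12
b = 143/3 (b = (1 + (5/9)*6)*(12 - 1) = (1 + 10/3)*11 = (13/3)*11 = 143/3 ≈ 47.667)
n(y, K) = -42 + 286*K (n(y, K) = -42 + 6*(143*K/3) = -42 + 286*K)
q(r) = -1831/6 + r/6 (q(r) = (r - 1831)/6 = (-1831 + r)/6 = -1831/6 + r/6)
(1216774 + 1624280) + q(n(20, Y(6))) = (1216774 + 1624280) + (-1831/6 + (-42 + 286*(-1))/6) = 2841054 + (-1831/6 + (-42 - 286)/6) = 2841054 + (-1831/6 + (⅙)*(-328)) = 2841054 + (-1831/6 - 164/3) = 2841054 - 2159/6 = 17044165/6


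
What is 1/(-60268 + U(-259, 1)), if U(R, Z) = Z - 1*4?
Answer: -1/60271 ≈ -1.6592e-5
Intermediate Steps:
U(R, Z) = -4 + Z (U(R, Z) = Z - 4 = -4 + Z)
1/(-60268 + U(-259, 1)) = 1/(-60268 + (-4 + 1)) = 1/(-60268 - 3) = 1/(-60271) = -1/60271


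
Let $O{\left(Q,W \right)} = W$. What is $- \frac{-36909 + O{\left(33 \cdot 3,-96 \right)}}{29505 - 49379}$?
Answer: $- \frac{37005}{19874} \approx -1.862$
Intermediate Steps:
$- \frac{-36909 + O{\left(33 \cdot 3,-96 \right)}}{29505 - 49379} = - \frac{-36909 - 96}{29505 - 49379} = - \frac{-37005}{-19874} = - \frac{\left(-37005\right) \left(-1\right)}{19874} = \left(-1\right) \frac{37005}{19874} = - \frac{37005}{19874}$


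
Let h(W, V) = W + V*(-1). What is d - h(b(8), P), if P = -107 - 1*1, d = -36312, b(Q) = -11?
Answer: -36409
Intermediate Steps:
P = -108 (P = -107 - 1 = -108)
h(W, V) = W - V
d - h(b(8), P) = -36312 - (-11 - 1*(-108)) = -36312 - (-11 + 108) = -36312 - 1*97 = -36312 - 97 = -36409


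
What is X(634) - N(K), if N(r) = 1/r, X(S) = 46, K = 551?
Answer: 25345/551 ≈ 45.998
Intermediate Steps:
X(634) - N(K) = 46 - 1/551 = 25345/551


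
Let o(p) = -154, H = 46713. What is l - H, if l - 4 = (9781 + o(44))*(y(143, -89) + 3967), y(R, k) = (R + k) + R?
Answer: 40040119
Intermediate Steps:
y(R, k) = k + 2*R
l = 40086832 (l = 4 + (9781 - 154)*((-89 + 2*143) + 3967) = 4 + 9627*((-89 + 286) + 3967) = 4 + 9627*(197 + 3967) = 4 + 9627*4164 = 4 + 40086828 = 40086832)
l - H = 40086832 - 1*46713 = 40086832 - 46713 = 40040119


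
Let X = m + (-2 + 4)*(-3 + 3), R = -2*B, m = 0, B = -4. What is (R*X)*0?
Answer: 0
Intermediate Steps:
R = 8 (R = -2*(-4) = 8)
X = 0 (X = 0 + (-2 + 4)*(-3 + 3) = 0 + 2*0 = 0 + 0 = 0)
(R*X)*0 = (8*0)*0 = 0*0 = 0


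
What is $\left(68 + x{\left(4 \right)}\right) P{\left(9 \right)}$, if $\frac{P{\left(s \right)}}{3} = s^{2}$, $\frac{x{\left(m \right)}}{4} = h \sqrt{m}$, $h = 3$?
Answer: $22356$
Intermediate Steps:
$x{\left(m \right)} = 12 \sqrt{m}$ ($x{\left(m \right)} = 4 \cdot 3 \sqrt{m} = 12 \sqrt{m}$)
$P{\left(s \right)} = 3 s^{2}$
$\left(68 + x{\left(4 \right)}\right) P{\left(9 \right)} = \left(68 + 12 \sqrt{4}\right) 3 \cdot 9^{2} = \left(68 + 12 \cdot 2\right) 3 \cdot 81 = \left(68 + 24\right) 243 = 92 \cdot 243 = 22356$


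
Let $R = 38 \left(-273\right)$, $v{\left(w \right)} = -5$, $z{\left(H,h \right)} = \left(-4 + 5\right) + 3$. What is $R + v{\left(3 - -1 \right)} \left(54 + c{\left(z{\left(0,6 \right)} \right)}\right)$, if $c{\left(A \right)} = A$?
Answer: $-10664$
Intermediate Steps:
$z{\left(H,h \right)} = 4$ ($z{\left(H,h \right)} = 1 + 3 = 4$)
$R = -10374$
$R + v{\left(3 - -1 \right)} \left(54 + c{\left(z{\left(0,6 \right)} \right)}\right) = -10374 - 5 \left(54 + 4\right) = -10374 - 290 = -10664$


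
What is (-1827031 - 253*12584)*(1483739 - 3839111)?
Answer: 11802257976276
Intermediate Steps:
(-1827031 - 253*12584)*(1483739 - 3839111) = (-1827031 - 3183752)*(-2355372) = -5010783*(-2355372) = 11802257976276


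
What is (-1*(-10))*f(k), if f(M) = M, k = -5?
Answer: -50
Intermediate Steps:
(-1*(-10))*f(k) = -1*(-10)*(-5) = 10*(-5) = -50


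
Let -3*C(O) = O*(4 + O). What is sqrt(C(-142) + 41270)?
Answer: sqrt(34738) ≈ 186.38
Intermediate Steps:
C(O) = -O*(4 + O)/3
sqrt(C(-142) + 41270) = sqrt(-1/3*(-142)*(4 - 142) + 41270) = sqrt(-1/3*(-142)*(-138) + 41270) = sqrt(-6532 + 41270) = sqrt(34738)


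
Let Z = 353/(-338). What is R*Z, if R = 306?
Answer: -54009/169 ≈ -319.58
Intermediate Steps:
Z = -353/338 (Z = 353*(-1/338) = -353/338 ≈ -1.0444)
R*Z = 306*(-353/338) = -54009/169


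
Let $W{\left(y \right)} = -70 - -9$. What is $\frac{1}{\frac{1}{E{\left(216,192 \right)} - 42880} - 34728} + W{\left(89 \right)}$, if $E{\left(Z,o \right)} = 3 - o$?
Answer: $- \frac{91237757282}{1495700233} \approx -61.0$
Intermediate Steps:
$W{\left(y \right)} = -61$ ($W{\left(y \right)} = -70 + 9 = -61$)
$\frac{1}{\frac{1}{E{\left(216,192 \right)} - 42880} - 34728} + W{\left(89 \right)} = \frac{1}{\frac{1}{\left(3 - 192\right) - 42880} - 34728} - 61 = \frac{1}{\frac{1}{-189 - 42880} - 34728} - 61 = \frac{1}{\frac{1}{-43069} - 34728} - 61 = \frac{1}{- \frac{1}{43069} - 34728} - 61 = \frac{1}{- \frac{1495700233}{43069}} - 61 = - \frac{43069}{1495700233} - 61 = - \frac{91237757282}{1495700233}$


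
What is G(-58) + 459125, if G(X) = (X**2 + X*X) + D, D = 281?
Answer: 466134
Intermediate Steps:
G(X) = 281 + 2*X**2 (G(X) = (X**2 + X*X) + 281 = (X**2 + X**2) + 281 = 2*X**2 + 281 = 281 + 2*X**2)
G(-58) + 459125 = (281 + 2*(-58)**2) + 459125 = (281 + 2*3364) + 459125 = (281 + 6728) + 459125 = 7009 + 459125 = 466134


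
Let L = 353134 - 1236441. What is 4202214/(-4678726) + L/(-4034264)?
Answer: -493080355139/725969841064 ≈ -0.67920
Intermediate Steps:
L = -883307
4202214/(-4678726) + L/(-4034264) = 4202214/(-4678726) - 883307/(-4034264) = 4202214*(-1/4678726) - 883307*(-1/4034264) = -2101107/2339363 + 883307/4034264 = -493080355139/725969841064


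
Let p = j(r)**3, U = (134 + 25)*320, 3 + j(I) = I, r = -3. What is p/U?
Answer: -9/2120 ≈ -0.0042453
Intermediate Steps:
j(I) = -3 + I
U = 50880 (U = 159*320 = 50880)
p = -216 (p = (-3 - 3)**3 = (-6)**3 = -216)
p/U = -216/50880 = -216*1/50880 = -9/2120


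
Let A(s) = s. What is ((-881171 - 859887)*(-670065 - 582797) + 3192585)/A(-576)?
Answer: -2181308600581/576 ≈ -3.7870e+9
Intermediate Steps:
((-881171 - 859887)*(-670065 - 582797) + 3192585)/A(-576) = ((-881171 - 859887)*(-670065 - 582797) + 3192585)/(-576) = (-1741058*(-1252862) + 3192585)*(-1/576) = (2181305407996 + 3192585)*(-1/576) = 2181308600581*(-1/576) = -2181308600581/576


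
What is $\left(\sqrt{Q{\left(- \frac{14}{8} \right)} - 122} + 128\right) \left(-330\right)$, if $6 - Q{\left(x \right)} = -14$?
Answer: $-42240 - 330 i \sqrt{102} \approx -42240.0 - 3332.8 i$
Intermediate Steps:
$Q{\left(x \right)} = 20$ ($Q{\left(x \right)} = 6 - -14 = 6 + 14 = 20$)
$\left(\sqrt{Q{\left(- \frac{14}{8} \right)} - 122} + 128\right) \left(-330\right) = \left(\sqrt{20 - 122} + 128\right) \left(-330\right) = \left(\sqrt{-102} + 128\right) \left(-330\right) = \left(i \sqrt{102} + 128\right) \left(-330\right) = \left(128 + i \sqrt{102}\right) \left(-330\right) = -42240 - 330 i \sqrt{102}$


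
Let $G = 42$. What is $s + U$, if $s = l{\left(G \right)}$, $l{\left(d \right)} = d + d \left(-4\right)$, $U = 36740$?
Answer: $36614$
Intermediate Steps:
$l{\left(d \right)} = - 3 d$ ($l{\left(d \right)} = d - 4 d = - 3 d$)
$s = -126$ ($s = \left(-3\right) 42 = -126$)
$s + U = -126 + 36740 = 36614$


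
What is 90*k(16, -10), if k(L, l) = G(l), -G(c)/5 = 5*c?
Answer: 22500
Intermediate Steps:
G(c) = -25*c
k(L, l) = -25*l
90*k(16, -10) = 90*(-25*(-10)) = 90*250 = 22500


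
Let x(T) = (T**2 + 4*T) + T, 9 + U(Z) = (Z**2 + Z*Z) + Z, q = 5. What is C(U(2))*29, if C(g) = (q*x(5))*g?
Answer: 7250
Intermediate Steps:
U(Z) = -9 + Z + 2*Z**2 (U(Z) = -9 + ((Z**2 + Z*Z) + Z) = -9 + ((Z**2 + Z**2) + Z) = -9 + (2*Z**2 + Z) = -9 + (Z + 2*Z**2) = -9 + Z + 2*Z**2)
x(T) = T**2 + 5*T
C(g) = 250*g (C(g) = (5*(5*(5 + 5)))*g = (5*(5*10))*g = (5*50)*g = 250*g)
C(U(2))*29 = (250*(-9 + 2 + 2*2**2))*29 = (250*(-9 + 2 + 2*4))*29 = (250*(-9 + 2 + 8))*29 = (250*1)*29 = 250*29 = 7250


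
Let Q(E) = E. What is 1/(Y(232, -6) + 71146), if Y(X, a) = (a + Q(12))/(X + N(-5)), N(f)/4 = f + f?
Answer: 32/2276673 ≈ 1.4056e-5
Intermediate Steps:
N(f) = 8*f (N(f) = 4*(f + f) = 4*(2*f) = 8*f)
Y(X, a) = (12 + a)/(-40 + X) (Y(X, a) = (a + 12)/(X + 8*(-5)) = (12 + a)/(X - 40) = (12 + a)/(-40 + X))
1/(Y(232, -6) + 71146) = 1/((12 - 6)/(-40 + 232) + 71146) = 1/(6/192 + 71146) = 1/((1/192)*6 + 71146) = 1/(1/32 + 71146) = 1/(2276673/32) = 32/2276673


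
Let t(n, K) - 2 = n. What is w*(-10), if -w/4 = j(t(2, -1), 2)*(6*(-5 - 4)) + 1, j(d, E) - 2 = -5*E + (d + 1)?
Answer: 6520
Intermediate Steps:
t(n, K) = 2 + n
j(d, E) = 3 + d - 5*E (j(d, E) = 2 + (-5*E + (d + 1)) = 2 + (-5*E + (1 + d)) = 2 + (1 + d - 5*E) = 3 + d - 5*E)
w = -652 (w = -4*((3 + (2 + 2) - 5*2)*(6*(-5 - 4)) + 1) = -4*((3 + 4 - 10)*(6*(-9)) + 1) = -4*(-3*(-54) + 1) = -4*(162 + 1) = -4*163 = -652)
w*(-10) = -652*(-10) = 6520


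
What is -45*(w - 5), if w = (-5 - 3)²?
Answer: -2655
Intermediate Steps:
w = 64 (w = (-8)² = 64)
-45*(w - 5) = -45*(64 - 5) = -45*59 = -2655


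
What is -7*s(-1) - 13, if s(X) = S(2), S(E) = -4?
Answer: 15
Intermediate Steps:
s(X) = -4
-7*s(-1) - 13 = -7*(-4) - 13 = 28 - 13 = 15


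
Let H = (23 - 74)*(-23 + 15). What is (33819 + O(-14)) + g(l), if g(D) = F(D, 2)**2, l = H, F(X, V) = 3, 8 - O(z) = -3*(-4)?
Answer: 33824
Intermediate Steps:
O(z) = -4 (O(z) = 8 - (-3)*(-4) = 8 - 1*12 = 8 - 12 = -4)
H = 408 (H = -51*(-8) = 408)
l = 408
g(D) = 9 (g(D) = 3**2 = 9)
(33819 + O(-14)) + g(l) = (33819 - 4) + 9 = 33815 + 9 = 33824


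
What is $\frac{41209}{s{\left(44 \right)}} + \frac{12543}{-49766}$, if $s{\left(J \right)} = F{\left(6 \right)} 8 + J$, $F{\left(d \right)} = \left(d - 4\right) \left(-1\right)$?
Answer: $\frac{146461135}{99532} \approx 1471.5$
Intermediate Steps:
$F{\left(d \right)} = 4 - d$ ($F{\left(d \right)} = \left(-4 + d\right) \left(-1\right) = 4 - d$)
$s{\left(J \right)} = -16 + J$ ($s{\left(J \right)} = \left(4 - 6\right) 8 + J = \left(-2\right) 8 + J = -16 + J$)
$\frac{41209}{s{\left(44 \right)}} + \frac{12543}{-49766} = \frac{41209}{-16 + 44} + \frac{12543}{-49766} = \frac{41209}{28} + 12543 \left(- \frac{1}{49766}\right) = 41209 \cdot \frac{1}{28} - \frac{12543}{49766} = \frac{5887}{4} - \frac{12543}{49766} = \frac{146461135}{99532}$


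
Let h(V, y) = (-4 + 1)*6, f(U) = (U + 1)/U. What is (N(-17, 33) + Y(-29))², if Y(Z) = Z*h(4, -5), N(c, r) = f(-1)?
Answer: 272484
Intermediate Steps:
f(U) = (1 + U)/U
N(c, r) = 0 (N(c, r) = (1 - 1)/(-1) = -1*0 = 0)
h(V, y) = -18 (h(V, y) = -3*6 = -18)
Y(Z) = -18*Z (Y(Z) = Z*(-18) = -18*Z)
(N(-17, 33) + Y(-29))² = (0 - 18*(-29))² = (0 + 522)² = 522² = 272484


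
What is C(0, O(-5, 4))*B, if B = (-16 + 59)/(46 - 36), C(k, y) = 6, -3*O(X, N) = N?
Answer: 129/5 ≈ 25.800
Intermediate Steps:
O(X, N) = -N/3
B = 43/10 ≈ 4.3000
C(0, O(-5, 4))*B = 6*(43/10) = 129/5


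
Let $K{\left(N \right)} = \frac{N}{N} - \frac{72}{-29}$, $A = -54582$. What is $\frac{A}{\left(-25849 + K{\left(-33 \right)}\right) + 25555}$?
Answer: $\frac{1582878}{8425} \approx 187.88$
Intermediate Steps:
$K{\left(N \right)} = \frac{101}{29}$ ($K{\left(N \right)} = 1 - - \frac{72}{29} = 1 + \frac{72}{29} = \frac{101}{29}$)
$\frac{A}{\left(-25849 + K{\left(-33 \right)}\right) + 25555} = - \frac{54582}{\left(-25849 + \frac{101}{29}\right) + 25555} = - \frac{54582}{- \frac{749520}{29} + 25555} = - \frac{54582}{- \frac{8425}{29}} = \left(-54582\right) \left(- \frac{29}{8425}\right) = \frac{1582878}{8425}$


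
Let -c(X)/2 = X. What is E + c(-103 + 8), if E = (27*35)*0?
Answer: 190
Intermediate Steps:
E = 0 (E = 945*0 = 0)
c(X) = -2*X
E + c(-103 + 8) = 0 - 2*(-103 + 8) = 0 - 2*(-95) = 0 + 190 = 190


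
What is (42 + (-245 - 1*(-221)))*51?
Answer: 918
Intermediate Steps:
(42 + (-245 - 1*(-221)))*51 = (42 + (-245 + 221))*51 = (42 - 24)*51 = 18*51 = 918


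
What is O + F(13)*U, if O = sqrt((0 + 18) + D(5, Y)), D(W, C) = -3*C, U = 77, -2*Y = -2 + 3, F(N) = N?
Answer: 1001 + sqrt(78)/2 ≈ 1005.4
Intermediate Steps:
Y = -1/2 (Y = -(-2 + 3)/2 = -1/2*1 = -1/2 ≈ -0.50000)
O = sqrt(78)/2 (O = sqrt((0 + 18) - 3*(-1/2)) = sqrt(18 + 3/2) = sqrt(39/2) = sqrt(78)/2 ≈ 4.4159)
O + F(13)*U = sqrt(78)/2 + 13*77 = sqrt(78)/2 + 1001 = 1001 + sqrt(78)/2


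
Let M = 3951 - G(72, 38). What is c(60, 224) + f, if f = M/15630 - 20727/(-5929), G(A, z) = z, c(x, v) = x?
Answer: 120558763/1891230 ≈ 63.746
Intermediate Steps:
M = 3913 (M = 3951 - 1*38 = 3951 - 38 = 3913)
f = 7084963/1891230 (f = 3913/15630 - 20727/(-5929) = 3913*(1/15630) - 20727*(-1/5929) = 3913/15630 + 423/121 = 7084963/1891230 ≈ 3.7462)
c(60, 224) + f = 60 + 7084963/1891230 = 120558763/1891230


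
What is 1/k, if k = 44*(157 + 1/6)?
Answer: 3/20746 ≈ 0.00014461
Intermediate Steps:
k = 20746/3 (k = 44*(157 + 1/6) = 44*(943/6) = 20746/3 ≈ 6915.3)
1/k = 1/(20746/3) = 3/20746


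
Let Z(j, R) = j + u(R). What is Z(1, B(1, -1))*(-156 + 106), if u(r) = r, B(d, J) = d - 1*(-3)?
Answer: -250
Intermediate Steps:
B(d, J) = 3 + d (B(d, J) = d + 3 = 3 + d)
Z(j, R) = R + j (Z(j, R) = j + R = R + j)
Z(1, B(1, -1))*(-156 + 106) = ((3 + 1) + 1)*(-156 + 106) = (4 + 1)*(-50) = 5*(-50) = -250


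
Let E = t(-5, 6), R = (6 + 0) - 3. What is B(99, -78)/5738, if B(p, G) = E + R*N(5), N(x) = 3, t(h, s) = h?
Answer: 2/2869 ≈ 0.00069711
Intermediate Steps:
R = 3 (R = 6 - 3 = 3)
E = -5
B(p, G) = 4 (B(p, G) = -5 + 3*3 = -5 + 9 = 4)
B(99, -78)/5738 = 4/5738 = 4*(1/5738) = 2/2869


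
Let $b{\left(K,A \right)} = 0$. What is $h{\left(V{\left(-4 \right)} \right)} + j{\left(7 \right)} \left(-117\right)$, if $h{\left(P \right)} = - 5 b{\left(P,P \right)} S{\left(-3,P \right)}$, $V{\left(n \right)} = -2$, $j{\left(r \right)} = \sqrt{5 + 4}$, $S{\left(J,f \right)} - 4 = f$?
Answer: $-351$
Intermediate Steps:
$S{\left(J,f \right)} = 4 + f$
$j{\left(r \right)} = 3$ ($j{\left(r \right)} = \sqrt{9} = 3$)
$h{\left(P \right)} = 0$ ($h{\left(P \right)} = \left(-5\right) 0 \left(4 + P\right) = 0 \left(4 + P\right) = 0$)
$h{\left(V{\left(-4 \right)} \right)} + j{\left(7 \right)} \left(-117\right) = 0 + 3 \left(-117\right) = 0 - 351 = -351$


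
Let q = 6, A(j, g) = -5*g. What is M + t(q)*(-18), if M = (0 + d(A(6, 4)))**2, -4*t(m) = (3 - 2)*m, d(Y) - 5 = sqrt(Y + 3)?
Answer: 35 + 10*I*sqrt(17) ≈ 35.0 + 41.231*I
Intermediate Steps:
d(Y) = 5 + sqrt(3 + Y) (d(Y) = 5 + sqrt(Y + 3) = 5 + sqrt(3 + Y))
t(m) = -m/4 (t(m) = -(3 - 2)*m/4 = -m/4)
M = (5 + I*sqrt(17))**2 (M = (0 + (5 + sqrt(3 - 5*4)))**2 = (0 + (5 + sqrt(3 - 20)))**2 = (0 + (5 + sqrt(-17)))**2 = (0 + (5 + I*sqrt(17)))**2 = (5 + I*sqrt(17))**2 ≈ 8.0 + 41.231*I)
M + t(q)*(-18) = (5 + I*sqrt(17))**2 - 1/4*6*(-18) = (5 + I*sqrt(17))**2 - 3/2*(-18) = (5 + I*sqrt(17))**2 + 27 = 27 + (5 + I*sqrt(17))**2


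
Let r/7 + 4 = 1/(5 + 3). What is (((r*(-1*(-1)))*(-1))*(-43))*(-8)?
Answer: 9331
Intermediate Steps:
r = -217/8 (r = -28 + 7/(5 + 3) = -28 + 7/8 = -217/8 ≈ -27.125)
(((r*(-1*(-1)))*(-1))*(-43))*(-8) = ((-(-217)*(-1)/8*(-1))*(-43))*(-8) = ((-217/8*1*(-1))*(-43))*(-8) = (-217/8*(-1)*(-43))*(-8) = ((217/8)*(-43))*(-8) = -9331/8*(-8) = 9331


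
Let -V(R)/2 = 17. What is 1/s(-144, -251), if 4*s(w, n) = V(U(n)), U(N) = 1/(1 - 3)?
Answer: -2/17 ≈ -0.11765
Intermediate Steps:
U(N) = -½ (U(N) = 1/(-2) = -½)
V(R) = -34 (V(R) = -2*17 = -34)
s(w, n) = -17/2 (s(w, n) = (¼)*(-34) = -17/2)
1/s(-144, -251) = 1/(-17/2) = -2/17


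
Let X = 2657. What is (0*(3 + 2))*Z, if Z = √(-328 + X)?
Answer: 0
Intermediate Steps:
Z = √2329 (Z = √(-328 + 2657) = √2329 ≈ 48.260)
(0*(3 + 2))*Z = (0*(3 + 2))*√2329 = (0*5)*√2329 = 0*√2329 = 0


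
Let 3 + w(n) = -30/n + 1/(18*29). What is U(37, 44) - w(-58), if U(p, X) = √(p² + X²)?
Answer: 1295/522 + √3305 ≈ 59.970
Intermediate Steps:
U(p, X) = √(X² + p²)
w(n) = -1565/522 - 30/n (w(n) = -3 + (-30/n + 1/(18*29)) = -3 + (-30/n + (1/18)*(1/29)) = -3 + (-30/n + 1/522) = -3 + (1/522 - 30/n) = -1565/522 - 30/n)
U(37, 44) - w(-58) = √(44² + 37²) - (-1565/522 - 30/(-58)) = √(1936 + 1369) - (-1565/522 - 30*(-1/58)) = √3305 - (-1565/522 + 15/29) = √3305 - 1*(-1295/522) = √3305 + 1295/522 = 1295/522 + √3305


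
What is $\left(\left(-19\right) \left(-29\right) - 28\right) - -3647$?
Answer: $4170$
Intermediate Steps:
$\left(\left(-19\right) \left(-29\right) - 28\right) - -3647 = \left(551 - 28\right) + 3647 = 523 + 3647 = 4170$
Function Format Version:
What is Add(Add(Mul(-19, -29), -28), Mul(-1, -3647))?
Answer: 4170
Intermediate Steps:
Add(Add(Mul(-19, -29), -28), Mul(-1, -3647)) = Add(Add(551, -28), 3647) = Add(523, 3647) = 4170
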